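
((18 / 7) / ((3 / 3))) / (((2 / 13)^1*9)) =13 / 7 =1.86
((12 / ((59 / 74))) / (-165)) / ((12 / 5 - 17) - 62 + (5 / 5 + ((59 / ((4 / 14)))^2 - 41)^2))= -4736 / 94227864835973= -0.00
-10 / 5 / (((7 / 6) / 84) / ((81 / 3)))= -3888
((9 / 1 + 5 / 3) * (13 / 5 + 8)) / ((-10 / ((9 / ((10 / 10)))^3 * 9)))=-1854576 / 25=-74183.04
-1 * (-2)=2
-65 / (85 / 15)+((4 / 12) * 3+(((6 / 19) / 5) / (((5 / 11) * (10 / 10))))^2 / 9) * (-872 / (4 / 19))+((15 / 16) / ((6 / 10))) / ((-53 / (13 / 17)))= -712557550367 / 171190000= -4162.38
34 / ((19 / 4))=136 / 19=7.16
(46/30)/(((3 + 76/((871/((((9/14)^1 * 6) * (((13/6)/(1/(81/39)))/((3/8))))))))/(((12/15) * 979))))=549144596/3218625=170.61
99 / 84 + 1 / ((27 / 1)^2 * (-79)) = 1900475 / 1612548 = 1.18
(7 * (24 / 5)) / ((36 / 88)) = 1232 / 15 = 82.13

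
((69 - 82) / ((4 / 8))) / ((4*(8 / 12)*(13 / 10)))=-7.50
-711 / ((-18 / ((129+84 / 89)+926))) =7424341 / 178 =41709.78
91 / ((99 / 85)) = 7735 / 99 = 78.13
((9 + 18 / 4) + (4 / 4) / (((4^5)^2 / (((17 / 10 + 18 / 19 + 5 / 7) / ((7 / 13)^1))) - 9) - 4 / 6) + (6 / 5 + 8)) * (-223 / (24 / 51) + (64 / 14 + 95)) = -139342571824330701 / 16399623583280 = -8496.69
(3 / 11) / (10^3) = 3 / 11000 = 0.00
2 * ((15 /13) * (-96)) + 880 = 8560 /13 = 658.46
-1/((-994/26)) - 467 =-466.97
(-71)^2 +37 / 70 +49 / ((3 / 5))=1075871 / 210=5123.20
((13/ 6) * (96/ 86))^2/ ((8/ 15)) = 20280/ 1849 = 10.97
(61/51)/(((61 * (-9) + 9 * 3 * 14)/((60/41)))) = -1220/119187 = -0.01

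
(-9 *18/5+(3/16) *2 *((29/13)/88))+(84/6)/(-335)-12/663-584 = -32129788567/52120640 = -616.45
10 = 10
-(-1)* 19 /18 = 19 /18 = 1.06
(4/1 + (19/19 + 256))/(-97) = -261/97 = -2.69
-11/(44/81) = -81/4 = -20.25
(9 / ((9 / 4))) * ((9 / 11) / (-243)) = -4 / 297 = -0.01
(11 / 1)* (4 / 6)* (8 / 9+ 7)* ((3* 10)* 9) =15620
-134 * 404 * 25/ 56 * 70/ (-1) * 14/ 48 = 5921125/ 12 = 493427.08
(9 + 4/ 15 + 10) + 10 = 29.27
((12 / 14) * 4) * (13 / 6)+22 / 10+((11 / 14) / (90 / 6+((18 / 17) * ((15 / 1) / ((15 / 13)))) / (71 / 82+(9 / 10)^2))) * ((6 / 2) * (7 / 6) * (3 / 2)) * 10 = 288644611 / 25307380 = 11.41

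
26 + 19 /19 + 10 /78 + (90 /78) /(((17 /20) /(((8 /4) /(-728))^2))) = 595768489 /21961212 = 27.13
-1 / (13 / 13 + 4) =-1 / 5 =-0.20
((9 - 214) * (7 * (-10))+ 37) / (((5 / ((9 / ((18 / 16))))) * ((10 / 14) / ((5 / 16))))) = 100709 / 10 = 10070.90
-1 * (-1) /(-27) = -1 /27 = -0.04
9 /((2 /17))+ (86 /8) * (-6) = 12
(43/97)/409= 43/39673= 0.00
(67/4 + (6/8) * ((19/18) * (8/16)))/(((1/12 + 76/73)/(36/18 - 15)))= -781027/3940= -198.23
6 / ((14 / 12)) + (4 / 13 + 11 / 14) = 1135 / 182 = 6.24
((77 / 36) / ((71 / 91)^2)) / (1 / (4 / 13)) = 49049 / 45369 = 1.08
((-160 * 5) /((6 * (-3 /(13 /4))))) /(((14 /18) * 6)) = 650 /21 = 30.95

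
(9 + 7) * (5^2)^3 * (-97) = -24250000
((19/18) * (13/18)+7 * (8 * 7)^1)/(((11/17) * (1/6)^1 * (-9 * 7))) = -2163335/37422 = -57.81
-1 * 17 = -17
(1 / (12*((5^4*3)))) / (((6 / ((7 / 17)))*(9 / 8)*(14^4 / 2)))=1 / 7084665000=0.00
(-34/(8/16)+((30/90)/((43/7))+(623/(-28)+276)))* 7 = 671125/516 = 1300.63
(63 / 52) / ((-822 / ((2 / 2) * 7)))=-147 / 14248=-0.01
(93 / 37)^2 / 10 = 8649 / 13690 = 0.63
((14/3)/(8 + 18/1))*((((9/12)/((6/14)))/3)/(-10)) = -49/4680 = -0.01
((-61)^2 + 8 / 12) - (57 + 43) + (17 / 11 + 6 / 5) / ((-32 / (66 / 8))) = 6952241 / 1920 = 3620.96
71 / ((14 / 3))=213 / 14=15.21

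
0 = 0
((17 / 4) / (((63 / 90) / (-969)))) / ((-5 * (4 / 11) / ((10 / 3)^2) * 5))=302005 / 42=7190.60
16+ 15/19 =319/19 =16.79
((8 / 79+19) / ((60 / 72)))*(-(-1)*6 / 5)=54324 / 1975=27.51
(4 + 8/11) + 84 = 976/11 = 88.73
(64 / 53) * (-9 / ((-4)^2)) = -0.68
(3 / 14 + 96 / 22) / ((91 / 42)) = 2115 / 1001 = 2.11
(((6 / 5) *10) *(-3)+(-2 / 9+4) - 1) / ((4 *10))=-299 / 360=-0.83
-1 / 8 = -0.12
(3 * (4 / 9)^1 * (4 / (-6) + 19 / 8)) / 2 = 41 / 36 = 1.14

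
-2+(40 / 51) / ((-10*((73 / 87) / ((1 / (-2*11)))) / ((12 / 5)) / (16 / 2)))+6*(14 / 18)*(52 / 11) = 4124414 / 204765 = 20.14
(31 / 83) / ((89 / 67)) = 2077 / 7387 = 0.28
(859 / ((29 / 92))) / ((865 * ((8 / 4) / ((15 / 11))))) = 118542 / 55187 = 2.15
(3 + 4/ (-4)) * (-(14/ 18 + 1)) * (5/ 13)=-160/ 117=-1.37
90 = 90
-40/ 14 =-20/ 7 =-2.86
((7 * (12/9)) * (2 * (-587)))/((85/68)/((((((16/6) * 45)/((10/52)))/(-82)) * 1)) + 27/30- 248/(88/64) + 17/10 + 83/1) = 752111360/6515851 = 115.43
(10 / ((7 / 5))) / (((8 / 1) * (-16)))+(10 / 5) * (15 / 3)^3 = 111975 / 448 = 249.94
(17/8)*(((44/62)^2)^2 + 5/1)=82481637/7388168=11.16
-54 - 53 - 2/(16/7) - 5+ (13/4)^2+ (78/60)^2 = -100.62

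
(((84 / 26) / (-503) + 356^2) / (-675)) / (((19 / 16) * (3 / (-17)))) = 895.96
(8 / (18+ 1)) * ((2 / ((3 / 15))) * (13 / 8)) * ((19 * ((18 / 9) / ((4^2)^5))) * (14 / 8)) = 455 / 1048576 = 0.00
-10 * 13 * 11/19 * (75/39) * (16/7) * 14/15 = -17600/57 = -308.77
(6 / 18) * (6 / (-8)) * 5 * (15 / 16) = -75 / 64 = -1.17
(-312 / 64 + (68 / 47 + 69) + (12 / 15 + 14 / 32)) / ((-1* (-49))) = 251203 / 184240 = 1.36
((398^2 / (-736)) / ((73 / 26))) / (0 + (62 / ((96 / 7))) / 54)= -333598824 / 364343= -915.62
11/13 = 0.85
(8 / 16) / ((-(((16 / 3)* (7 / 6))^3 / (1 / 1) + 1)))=-729 / 352690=-0.00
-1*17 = -17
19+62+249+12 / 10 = 1656 / 5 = 331.20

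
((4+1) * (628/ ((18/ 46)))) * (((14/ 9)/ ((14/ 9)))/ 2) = 36110/ 9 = 4012.22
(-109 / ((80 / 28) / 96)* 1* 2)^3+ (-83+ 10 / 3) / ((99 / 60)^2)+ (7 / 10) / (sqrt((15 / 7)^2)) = -320978879142362411 / 816750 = -392995260657.93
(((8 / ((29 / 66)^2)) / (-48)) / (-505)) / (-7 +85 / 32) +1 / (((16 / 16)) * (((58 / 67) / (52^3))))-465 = 161961.48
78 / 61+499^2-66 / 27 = 136700909 / 549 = 248999.83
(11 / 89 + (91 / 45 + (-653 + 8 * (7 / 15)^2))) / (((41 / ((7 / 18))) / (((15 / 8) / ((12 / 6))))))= -90989269 / 15763680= -5.77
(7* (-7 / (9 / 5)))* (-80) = 19600 / 9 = 2177.78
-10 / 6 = -5 / 3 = -1.67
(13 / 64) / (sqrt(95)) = 13*sqrt(95) / 6080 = 0.02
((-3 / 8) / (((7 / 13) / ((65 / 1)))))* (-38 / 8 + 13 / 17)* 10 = 3434925 / 1904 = 1804.06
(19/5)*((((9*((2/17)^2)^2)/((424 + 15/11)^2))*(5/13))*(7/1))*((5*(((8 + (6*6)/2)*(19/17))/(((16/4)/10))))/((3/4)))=0.00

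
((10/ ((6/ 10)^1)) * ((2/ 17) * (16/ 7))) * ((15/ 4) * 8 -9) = 1600/ 17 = 94.12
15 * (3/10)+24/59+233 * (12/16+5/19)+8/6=3259499/13452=242.31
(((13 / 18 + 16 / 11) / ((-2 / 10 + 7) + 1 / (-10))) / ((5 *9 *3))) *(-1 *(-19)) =8189 / 179091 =0.05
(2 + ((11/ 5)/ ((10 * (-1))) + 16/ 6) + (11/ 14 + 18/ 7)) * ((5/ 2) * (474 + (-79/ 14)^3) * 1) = 3308806849/ 576240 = 5742.06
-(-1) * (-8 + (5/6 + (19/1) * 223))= 25379/6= 4229.83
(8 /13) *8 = 64 /13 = 4.92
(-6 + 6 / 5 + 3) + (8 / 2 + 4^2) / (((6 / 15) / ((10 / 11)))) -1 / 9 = 21554 / 495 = 43.54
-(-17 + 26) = -9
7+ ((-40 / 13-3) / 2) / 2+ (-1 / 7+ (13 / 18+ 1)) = 23129 / 3276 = 7.06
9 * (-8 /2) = -36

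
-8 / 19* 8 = -64 / 19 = -3.37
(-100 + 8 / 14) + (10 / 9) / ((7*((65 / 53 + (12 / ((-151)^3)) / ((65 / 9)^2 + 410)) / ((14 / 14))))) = -99.30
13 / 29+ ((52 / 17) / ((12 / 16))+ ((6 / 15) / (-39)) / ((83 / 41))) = 36079099 / 7979205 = 4.52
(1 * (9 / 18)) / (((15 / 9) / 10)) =3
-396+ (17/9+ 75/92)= -325649/828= -393.30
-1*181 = -181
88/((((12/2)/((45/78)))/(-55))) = -6050/13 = -465.38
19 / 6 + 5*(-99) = -2951 / 6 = -491.83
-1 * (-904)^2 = -817216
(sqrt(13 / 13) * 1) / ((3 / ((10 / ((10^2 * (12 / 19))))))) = 19 / 360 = 0.05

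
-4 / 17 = -0.24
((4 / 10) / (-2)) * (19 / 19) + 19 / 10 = 17 / 10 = 1.70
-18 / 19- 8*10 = -1538 / 19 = -80.95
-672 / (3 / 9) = -2016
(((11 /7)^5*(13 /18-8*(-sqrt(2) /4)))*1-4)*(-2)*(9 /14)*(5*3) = -43483770*sqrt(2) /117649-13253385 /235298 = -579.03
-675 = -675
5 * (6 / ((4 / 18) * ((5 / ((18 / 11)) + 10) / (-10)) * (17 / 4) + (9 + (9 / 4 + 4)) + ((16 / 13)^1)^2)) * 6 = 3942432 / 340183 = 11.59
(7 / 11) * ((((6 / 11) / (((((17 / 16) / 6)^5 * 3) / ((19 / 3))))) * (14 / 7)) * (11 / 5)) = 1445927583744 / 78092135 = 18515.66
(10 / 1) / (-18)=-5 / 9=-0.56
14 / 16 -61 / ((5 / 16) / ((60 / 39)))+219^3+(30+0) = 1092331715 / 104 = 10503189.57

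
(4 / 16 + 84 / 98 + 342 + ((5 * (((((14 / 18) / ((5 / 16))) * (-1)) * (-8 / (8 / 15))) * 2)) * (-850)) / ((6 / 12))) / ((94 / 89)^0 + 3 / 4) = -362470.61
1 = 1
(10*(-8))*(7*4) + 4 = -2236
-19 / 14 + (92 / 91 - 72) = -1881 / 26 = -72.35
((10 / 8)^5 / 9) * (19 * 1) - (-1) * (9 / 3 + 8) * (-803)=-81345553 / 9216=-8826.56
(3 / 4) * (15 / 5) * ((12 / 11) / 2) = 27 / 22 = 1.23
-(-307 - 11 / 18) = 5537 / 18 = 307.61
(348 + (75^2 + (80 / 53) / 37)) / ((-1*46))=-129.85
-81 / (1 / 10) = -810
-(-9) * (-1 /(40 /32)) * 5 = -36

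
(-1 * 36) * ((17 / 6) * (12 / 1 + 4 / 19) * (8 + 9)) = -402288 / 19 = -21173.05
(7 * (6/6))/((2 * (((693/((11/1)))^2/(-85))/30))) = -425/189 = -2.25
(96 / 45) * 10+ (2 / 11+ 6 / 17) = 12268 / 561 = 21.87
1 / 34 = 0.03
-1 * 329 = -329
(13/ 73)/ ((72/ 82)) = 533/ 2628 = 0.20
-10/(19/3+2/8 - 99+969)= -120/10519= -0.01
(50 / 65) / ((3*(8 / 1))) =5 / 156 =0.03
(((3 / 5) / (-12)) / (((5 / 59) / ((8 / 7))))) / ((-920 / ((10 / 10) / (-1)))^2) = -59 / 74060000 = -0.00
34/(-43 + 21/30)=-340/423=-0.80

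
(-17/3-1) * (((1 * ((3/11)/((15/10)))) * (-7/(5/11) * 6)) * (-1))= -112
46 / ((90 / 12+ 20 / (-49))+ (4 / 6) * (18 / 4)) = 196 / 43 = 4.56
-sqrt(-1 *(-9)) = -3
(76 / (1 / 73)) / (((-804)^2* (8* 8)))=1387 / 10342656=0.00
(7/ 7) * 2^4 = 16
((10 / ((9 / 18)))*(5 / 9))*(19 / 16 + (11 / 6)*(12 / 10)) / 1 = 1355 / 36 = 37.64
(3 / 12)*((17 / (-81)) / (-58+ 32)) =17 / 8424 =0.00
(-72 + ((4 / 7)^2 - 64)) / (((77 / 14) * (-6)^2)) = -1108 / 1617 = -0.69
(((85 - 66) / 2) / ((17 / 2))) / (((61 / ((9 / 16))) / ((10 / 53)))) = 855 / 439688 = 0.00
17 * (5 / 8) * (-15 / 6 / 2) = -425 / 32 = -13.28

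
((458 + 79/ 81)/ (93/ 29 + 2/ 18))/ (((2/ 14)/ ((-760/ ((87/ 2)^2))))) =-388.91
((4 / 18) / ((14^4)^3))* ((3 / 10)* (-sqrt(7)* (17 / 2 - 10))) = sqrt(7) / 566939123752960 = 0.00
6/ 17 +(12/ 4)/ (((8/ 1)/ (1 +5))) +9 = 789/ 68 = 11.60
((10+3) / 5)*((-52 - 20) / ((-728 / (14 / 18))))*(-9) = -9 / 5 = -1.80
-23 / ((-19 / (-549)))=-12627 / 19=-664.58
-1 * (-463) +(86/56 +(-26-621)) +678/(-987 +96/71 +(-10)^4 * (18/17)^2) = -357185936941/1958277916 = -182.40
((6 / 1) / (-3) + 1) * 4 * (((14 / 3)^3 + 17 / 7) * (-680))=53494240 / 189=283038.31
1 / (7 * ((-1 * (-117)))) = 1 / 819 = 0.00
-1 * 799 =-799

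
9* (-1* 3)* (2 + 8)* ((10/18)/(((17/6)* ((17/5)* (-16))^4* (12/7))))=-328125/93051748352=-0.00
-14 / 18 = -7 / 9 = -0.78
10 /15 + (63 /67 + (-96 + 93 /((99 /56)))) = -30797 /737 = -41.79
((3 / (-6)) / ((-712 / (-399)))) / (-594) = 133 / 281952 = 0.00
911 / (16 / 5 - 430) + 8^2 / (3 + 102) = -341699 / 224070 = -1.52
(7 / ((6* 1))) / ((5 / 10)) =7 / 3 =2.33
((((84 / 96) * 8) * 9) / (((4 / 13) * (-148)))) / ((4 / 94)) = -38493 / 1184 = -32.51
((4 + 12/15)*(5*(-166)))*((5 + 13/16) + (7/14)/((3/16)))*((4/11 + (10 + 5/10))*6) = -2201907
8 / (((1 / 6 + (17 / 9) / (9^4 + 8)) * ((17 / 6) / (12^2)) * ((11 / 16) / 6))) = 78459715584 / 3691567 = 21253.77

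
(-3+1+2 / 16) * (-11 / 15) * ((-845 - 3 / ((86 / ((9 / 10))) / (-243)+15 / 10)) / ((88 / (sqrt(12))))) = -4103767 * sqrt(3) / 154912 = -45.88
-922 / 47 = -19.62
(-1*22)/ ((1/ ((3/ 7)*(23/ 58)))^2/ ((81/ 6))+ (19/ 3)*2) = -1.44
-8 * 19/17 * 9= -1368/17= -80.47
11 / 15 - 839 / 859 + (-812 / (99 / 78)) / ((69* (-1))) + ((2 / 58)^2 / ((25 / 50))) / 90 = 24752332861 / 2741580105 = 9.03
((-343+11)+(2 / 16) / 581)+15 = -1473415 / 4648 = -317.00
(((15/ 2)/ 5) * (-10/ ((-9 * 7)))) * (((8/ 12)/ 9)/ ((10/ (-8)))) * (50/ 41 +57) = -2728/ 3321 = -0.82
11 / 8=1.38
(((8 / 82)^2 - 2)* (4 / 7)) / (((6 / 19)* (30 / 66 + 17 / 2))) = -399608 / 993471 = -0.40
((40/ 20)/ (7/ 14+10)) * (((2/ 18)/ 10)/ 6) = 1/ 2835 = 0.00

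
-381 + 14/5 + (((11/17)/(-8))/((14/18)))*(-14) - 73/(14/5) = -958701/2380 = -402.82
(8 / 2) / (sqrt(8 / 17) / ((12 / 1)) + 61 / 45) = 373320 / 126289 - 2700*sqrt(34) / 126289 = 2.83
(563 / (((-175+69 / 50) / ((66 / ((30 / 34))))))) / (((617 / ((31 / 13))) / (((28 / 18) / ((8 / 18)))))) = -228459770 / 69630301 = -3.28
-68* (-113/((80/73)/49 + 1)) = 27485668/3657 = 7515.91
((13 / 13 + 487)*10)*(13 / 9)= 63440 / 9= 7048.89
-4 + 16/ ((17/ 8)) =3.53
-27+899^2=808174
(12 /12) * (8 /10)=4 /5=0.80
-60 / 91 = -0.66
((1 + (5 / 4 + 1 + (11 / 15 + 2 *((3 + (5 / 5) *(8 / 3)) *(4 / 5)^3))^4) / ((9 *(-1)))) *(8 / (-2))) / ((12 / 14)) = 12429021245263 / 13183593750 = 942.76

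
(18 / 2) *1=9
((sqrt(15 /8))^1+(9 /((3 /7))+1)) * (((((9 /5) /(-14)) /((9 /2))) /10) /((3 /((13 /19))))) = -143 /9975 - 13 * sqrt(30) /79800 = -0.02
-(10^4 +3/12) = -10000.25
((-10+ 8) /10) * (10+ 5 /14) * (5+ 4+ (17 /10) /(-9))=-22997 /1260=-18.25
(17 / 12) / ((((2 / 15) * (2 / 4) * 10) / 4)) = 17 / 2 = 8.50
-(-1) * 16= 16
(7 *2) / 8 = 7 / 4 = 1.75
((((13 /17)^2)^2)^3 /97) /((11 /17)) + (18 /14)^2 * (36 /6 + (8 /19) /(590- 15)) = 194196394476761342944703 /19575825284572839318575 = 9.92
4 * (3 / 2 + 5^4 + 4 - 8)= 2490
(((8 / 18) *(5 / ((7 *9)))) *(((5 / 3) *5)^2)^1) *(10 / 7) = 125000 / 35721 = 3.50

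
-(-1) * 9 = 9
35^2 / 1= 1225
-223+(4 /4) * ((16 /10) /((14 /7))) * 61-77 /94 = -82259 /470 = -175.02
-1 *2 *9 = -18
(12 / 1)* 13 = 156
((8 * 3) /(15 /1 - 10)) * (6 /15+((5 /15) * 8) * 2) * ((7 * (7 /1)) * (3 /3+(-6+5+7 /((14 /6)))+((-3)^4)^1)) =2831808 /25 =113272.32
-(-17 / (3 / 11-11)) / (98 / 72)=-3366 / 2891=-1.16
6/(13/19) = 114/13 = 8.77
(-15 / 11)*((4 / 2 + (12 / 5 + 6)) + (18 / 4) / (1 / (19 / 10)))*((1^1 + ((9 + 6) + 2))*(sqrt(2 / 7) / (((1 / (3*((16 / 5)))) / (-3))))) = 736776*sqrt(14) / 385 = 7160.42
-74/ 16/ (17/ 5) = -185/ 136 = -1.36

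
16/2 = 8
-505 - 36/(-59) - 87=-34892/59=-591.39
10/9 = 1.11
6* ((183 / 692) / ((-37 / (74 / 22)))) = -549 / 3806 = -0.14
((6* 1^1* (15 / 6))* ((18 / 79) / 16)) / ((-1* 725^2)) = -27 / 66439000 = -0.00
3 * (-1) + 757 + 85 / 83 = 62667 / 83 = 755.02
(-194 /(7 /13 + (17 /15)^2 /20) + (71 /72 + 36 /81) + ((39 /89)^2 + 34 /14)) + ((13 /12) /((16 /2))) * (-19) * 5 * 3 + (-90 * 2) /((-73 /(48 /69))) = -335315224415911807 /945293328530208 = -354.72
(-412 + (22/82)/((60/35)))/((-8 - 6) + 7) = 202627/3444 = 58.83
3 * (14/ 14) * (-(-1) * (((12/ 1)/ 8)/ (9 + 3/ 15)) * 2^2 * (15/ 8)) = 675/ 184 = 3.67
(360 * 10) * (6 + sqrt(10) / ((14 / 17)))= 30600 * sqrt(10) / 7 + 21600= 35423.67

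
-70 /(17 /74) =-5180 /17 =-304.71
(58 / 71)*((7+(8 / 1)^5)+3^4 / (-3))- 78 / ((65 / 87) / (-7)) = 9756354 / 355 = 27482.69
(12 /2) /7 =0.86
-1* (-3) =3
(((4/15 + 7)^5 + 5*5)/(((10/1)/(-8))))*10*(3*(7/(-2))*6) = 862692539744/84375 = 10224504.17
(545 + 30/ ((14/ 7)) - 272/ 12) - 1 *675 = -137.67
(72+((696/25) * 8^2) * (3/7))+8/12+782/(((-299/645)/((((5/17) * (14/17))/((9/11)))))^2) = 34745542664678/30077508825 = 1155.20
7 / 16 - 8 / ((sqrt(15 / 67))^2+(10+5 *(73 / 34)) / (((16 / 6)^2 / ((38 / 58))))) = -478013689 / 144379920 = -3.31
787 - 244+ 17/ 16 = 8705/ 16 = 544.06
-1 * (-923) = 923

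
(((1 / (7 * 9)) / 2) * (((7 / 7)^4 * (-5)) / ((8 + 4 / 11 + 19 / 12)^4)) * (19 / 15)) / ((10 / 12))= -640924416 / 104022418953635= -0.00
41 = 41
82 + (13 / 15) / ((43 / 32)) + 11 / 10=108031 / 1290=83.74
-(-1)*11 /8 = 11 /8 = 1.38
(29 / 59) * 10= 290 / 59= 4.92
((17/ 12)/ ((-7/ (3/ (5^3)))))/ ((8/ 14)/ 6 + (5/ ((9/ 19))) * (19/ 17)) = -2601/ 6368500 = -0.00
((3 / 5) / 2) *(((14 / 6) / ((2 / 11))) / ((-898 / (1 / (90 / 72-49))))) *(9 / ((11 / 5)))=63 / 171518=0.00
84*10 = 840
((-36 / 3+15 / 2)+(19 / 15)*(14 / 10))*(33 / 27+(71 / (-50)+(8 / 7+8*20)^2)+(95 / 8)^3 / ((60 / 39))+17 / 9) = -249870118673999 / 3386880000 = -73775.90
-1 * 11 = -11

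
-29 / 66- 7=-491 / 66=-7.44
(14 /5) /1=14 /5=2.80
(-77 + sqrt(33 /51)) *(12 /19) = -924 /19 + 12 *sqrt(187) /323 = -48.12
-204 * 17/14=-1734/7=-247.71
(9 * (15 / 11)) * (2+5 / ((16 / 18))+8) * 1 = 16875 / 88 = 191.76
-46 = -46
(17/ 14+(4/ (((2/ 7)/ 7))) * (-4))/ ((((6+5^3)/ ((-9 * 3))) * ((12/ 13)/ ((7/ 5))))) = 640107/ 5240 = 122.16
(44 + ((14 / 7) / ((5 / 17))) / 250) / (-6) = -27517 / 3750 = -7.34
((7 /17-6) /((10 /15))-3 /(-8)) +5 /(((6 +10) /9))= -1413 /272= -5.19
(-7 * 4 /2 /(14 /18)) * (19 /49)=-342 /49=-6.98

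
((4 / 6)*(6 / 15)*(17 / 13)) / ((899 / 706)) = 48008 / 175305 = 0.27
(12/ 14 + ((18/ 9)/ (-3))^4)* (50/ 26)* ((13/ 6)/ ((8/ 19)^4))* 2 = 974149475/ 3483648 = 279.63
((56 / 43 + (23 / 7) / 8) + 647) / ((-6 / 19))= -2054.26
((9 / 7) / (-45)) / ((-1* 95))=1 / 3325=0.00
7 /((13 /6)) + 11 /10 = 563 /130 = 4.33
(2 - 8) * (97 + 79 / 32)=-9549 / 16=-596.81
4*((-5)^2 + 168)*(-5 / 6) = -1930 / 3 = -643.33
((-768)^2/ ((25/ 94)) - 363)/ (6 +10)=55434381/ 400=138585.95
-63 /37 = -1.70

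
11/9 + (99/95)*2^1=2827/855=3.31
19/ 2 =9.50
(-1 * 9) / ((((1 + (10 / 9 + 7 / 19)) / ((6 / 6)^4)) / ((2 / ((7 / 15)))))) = -15.56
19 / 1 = 19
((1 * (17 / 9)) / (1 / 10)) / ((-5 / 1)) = -34 / 9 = -3.78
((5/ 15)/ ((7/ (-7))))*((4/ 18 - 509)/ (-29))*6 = -9158/ 261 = -35.09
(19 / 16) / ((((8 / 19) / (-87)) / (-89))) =2795223 / 128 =21837.68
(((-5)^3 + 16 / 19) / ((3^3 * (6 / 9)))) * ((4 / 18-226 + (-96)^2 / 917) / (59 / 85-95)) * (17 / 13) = -54187030375 / 2626158834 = -20.63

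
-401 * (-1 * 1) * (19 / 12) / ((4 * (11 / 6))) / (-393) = -7619 / 34584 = -0.22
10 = 10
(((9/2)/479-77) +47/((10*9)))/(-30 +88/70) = 5768966/2168433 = 2.66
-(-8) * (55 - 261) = -1648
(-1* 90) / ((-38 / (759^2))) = 25923645 / 19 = 1364402.37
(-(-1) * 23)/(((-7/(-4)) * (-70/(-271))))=12466/245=50.88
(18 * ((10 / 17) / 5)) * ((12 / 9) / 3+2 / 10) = 116 / 85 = 1.36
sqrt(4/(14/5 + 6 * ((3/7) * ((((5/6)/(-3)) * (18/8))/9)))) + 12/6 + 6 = 4 * sqrt(12845)/367 + 8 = 9.24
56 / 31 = 1.81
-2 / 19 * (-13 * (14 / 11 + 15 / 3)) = 1794 / 209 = 8.58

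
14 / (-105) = -2 / 15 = -0.13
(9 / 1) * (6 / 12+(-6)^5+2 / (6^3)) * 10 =-4198765 / 6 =-699794.17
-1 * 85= -85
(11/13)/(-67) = -0.01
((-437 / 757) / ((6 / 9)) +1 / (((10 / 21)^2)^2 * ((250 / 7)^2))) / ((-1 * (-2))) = -402473616267 / 946250000000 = -0.43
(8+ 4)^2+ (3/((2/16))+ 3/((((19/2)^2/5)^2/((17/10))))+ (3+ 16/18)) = 201624947/1172889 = 171.90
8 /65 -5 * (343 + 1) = -111792 /65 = -1719.88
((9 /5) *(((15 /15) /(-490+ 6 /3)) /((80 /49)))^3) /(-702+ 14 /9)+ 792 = 1485391099865343289569 /1875493812961280000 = 792.00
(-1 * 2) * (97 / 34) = -97 / 17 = -5.71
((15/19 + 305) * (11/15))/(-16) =-6391/456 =-14.02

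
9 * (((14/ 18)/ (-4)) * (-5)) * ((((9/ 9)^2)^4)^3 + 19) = 175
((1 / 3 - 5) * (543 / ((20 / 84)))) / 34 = -26607 / 85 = -313.02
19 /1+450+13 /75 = 35188 /75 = 469.17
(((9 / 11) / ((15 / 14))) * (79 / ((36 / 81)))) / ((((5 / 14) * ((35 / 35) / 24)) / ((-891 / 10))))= -101590524 / 125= -812724.19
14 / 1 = 14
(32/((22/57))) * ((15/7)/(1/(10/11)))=136800/847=161.51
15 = 15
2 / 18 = 1 / 9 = 0.11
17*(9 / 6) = 51 / 2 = 25.50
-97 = -97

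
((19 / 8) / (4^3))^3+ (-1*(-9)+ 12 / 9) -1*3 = 2952810593 / 402653184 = 7.33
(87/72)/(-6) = -29/144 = -0.20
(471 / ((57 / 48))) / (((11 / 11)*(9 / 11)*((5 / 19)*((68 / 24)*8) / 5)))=6908 / 17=406.35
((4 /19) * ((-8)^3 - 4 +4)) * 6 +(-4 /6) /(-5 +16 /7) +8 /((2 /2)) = -36394 /57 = -638.49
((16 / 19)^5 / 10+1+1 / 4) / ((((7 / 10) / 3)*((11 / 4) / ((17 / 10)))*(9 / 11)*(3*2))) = 362664553 / 519980790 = 0.70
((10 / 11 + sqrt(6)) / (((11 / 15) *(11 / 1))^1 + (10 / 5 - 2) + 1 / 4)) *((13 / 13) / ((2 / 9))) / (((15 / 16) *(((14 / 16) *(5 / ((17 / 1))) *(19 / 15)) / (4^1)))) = 4700160 / 730037 + 470016 *sqrt(6) / 66367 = 23.79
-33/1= -33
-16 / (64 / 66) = -33 / 2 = -16.50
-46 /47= -0.98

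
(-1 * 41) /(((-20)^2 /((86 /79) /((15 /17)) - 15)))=668833 /474000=1.41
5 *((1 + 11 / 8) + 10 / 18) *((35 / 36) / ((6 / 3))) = 36925 / 5184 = 7.12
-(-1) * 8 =8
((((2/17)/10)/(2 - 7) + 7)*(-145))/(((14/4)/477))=-82278684/595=-138283.50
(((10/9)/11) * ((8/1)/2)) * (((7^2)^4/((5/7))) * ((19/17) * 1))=6133748264/1683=3644532.54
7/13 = 0.54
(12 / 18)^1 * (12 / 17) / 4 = 0.12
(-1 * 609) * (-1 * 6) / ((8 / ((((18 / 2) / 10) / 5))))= 16443 / 200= 82.22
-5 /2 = -2.50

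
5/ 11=0.45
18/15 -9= -7.80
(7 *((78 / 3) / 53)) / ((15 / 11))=2002 / 795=2.52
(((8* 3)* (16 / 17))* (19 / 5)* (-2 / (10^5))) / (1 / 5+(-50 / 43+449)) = -2451 / 639678125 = -0.00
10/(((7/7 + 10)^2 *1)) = 10/121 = 0.08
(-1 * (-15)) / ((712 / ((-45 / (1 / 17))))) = -11475 / 712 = -16.12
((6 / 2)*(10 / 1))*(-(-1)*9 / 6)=45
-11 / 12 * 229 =-209.92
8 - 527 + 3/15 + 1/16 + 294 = -17979/80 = -224.74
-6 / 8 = -3 / 4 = -0.75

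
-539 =-539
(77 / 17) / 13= 77 / 221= 0.35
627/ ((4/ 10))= 3135/ 2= 1567.50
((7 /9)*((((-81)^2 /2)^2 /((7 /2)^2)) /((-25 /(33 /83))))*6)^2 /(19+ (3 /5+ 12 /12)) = 896861771404291044 /4346097875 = 206360233.29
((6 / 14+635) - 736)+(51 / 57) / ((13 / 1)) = -173769 / 1729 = -100.50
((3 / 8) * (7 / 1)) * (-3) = -63 / 8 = -7.88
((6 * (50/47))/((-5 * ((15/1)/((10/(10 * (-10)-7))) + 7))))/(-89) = -120/1284181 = -0.00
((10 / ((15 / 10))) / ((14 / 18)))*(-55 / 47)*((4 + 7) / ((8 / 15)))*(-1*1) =136125 / 658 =206.88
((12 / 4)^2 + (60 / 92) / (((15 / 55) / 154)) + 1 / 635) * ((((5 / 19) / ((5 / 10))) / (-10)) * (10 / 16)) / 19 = -2754959 / 4217924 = -0.65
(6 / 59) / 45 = 0.00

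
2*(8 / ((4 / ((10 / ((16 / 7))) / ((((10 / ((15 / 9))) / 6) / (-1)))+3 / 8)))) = -16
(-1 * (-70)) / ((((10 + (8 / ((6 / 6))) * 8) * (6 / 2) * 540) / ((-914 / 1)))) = -3199 / 5994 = -0.53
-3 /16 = -0.19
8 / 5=1.60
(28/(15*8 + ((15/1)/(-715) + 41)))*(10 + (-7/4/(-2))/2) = 167167/92080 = 1.82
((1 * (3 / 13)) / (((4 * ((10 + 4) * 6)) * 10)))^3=1 / 3086626816000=0.00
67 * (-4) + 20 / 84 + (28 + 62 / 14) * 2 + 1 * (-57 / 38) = -8585 / 42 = -204.40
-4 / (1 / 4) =-16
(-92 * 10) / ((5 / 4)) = -736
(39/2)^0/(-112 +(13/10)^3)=-0.01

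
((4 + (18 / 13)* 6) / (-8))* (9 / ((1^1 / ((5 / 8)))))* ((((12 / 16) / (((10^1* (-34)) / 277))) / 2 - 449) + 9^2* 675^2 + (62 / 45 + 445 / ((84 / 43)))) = -2432350068655 / 7616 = -319373695.99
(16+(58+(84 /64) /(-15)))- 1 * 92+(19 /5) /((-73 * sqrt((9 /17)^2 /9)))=-322061 /17520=-18.38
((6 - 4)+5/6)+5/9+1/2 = 35/9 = 3.89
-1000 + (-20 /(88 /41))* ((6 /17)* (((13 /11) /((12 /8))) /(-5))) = -2055934 /2057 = -999.48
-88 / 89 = -0.99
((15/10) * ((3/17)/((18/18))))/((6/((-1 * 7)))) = -21/68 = -0.31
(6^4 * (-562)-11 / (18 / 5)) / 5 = -13110391 / 90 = -145671.01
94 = 94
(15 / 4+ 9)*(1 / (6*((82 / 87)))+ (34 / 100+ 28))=5962869 / 16400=363.59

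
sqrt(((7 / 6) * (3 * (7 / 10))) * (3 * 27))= 63 * sqrt(5) / 10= 14.09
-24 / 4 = -6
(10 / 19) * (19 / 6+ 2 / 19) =1865 / 1083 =1.72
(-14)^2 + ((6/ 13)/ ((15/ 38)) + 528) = 47136/ 65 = 725.17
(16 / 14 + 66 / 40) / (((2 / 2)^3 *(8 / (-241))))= -94231 / 1120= -84.13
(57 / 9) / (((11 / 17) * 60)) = 323 / 1980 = 0.16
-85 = -85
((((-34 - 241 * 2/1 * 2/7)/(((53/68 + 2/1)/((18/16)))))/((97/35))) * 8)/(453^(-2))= -41170748.22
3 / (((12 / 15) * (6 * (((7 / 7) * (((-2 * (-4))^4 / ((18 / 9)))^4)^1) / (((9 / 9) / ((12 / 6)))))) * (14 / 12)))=15 / 985162418487296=0.00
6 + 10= 16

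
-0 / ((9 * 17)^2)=0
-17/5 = -3.40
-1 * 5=-5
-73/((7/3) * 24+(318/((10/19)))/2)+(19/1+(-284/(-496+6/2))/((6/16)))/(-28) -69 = -69.94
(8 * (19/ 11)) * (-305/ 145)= -9272/ 319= -29.07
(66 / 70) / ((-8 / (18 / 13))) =-297 / 1820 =-0.16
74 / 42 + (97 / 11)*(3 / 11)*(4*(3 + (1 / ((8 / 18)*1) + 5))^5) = 707998390423 / 650496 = 1088397.76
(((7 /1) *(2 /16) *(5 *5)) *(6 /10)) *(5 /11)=525 /88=5.97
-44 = -44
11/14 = 0.79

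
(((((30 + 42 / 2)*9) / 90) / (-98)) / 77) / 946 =-51 / 71385160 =-0.00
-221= -221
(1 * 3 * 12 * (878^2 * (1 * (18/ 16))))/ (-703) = -31220802/ 703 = -44410.81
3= 3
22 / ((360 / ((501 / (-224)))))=-1837 / 13440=-0.14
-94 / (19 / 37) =-3478 / 19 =-183.05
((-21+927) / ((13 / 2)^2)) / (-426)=-604 / 11999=-0.05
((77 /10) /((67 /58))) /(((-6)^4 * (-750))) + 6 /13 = 1953690971 /4233060000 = 0.46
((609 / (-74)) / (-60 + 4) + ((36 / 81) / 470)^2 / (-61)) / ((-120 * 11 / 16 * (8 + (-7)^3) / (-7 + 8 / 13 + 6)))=-23739402707 / 11607652249479000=-0.00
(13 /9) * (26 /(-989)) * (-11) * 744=922064 /2967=310.77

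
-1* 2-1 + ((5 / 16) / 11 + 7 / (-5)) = -3847 / 880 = -4.37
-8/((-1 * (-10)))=-4/5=-0.80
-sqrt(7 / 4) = -sqrt(7) / 2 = -1.32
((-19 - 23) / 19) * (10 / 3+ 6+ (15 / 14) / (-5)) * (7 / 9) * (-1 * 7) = 109.75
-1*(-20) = 20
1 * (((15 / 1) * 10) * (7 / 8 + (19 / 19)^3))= 1125 / 4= 281.25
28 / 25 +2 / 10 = 1.32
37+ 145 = 182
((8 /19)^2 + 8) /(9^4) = 328 /263169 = 0.00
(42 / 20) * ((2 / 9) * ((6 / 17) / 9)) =14 / 765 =0.02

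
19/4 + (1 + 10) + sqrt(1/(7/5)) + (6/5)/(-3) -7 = 9.20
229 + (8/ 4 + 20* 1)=251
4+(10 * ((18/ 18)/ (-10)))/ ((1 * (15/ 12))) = 16/ 5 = 3.20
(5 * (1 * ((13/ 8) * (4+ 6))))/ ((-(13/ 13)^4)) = -325/ 4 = -81.25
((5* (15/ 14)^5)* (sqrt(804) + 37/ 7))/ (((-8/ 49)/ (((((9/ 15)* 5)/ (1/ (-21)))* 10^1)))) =916424.31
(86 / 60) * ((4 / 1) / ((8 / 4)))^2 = 86 / 15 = 5.73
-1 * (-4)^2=-16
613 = 613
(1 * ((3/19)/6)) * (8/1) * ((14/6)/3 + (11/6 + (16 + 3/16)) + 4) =3283/684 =4.80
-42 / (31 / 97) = -4074 / 31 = -131.42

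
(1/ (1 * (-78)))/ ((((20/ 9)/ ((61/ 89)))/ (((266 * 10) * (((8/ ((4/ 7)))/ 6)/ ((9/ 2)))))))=-56791/ 10413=-5.45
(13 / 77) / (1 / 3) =39 / 77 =0.51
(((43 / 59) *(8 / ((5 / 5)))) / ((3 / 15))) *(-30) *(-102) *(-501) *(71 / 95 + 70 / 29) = -4592888321760 / 32509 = -141280516.83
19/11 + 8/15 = 373/165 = 2.26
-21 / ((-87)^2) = -0.00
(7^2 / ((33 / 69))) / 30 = 1127 / 330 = 3.42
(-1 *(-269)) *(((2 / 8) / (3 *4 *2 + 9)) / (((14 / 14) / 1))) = 269 / 132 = 2.04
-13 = -13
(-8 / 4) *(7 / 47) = -14 / 47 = -0.30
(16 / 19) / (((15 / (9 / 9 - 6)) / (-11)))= 176 / 57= 3.09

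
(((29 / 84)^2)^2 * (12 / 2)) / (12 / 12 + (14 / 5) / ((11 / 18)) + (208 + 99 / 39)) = 505705915 / 1282234496256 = 0.00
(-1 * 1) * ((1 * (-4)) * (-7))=-28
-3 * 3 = -9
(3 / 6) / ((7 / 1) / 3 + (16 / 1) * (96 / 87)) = 87 / 3478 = 0.03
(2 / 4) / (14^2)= 1 / 392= 0.00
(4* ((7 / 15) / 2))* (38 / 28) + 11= 184 / 15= 12.27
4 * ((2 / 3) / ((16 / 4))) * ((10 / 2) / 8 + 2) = 7 / 4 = 1.75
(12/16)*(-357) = -1071/4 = -267.75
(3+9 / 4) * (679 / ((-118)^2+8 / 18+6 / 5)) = 91665 / 358088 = 0.26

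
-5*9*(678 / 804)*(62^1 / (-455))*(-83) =-2616741 / 6097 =-429.19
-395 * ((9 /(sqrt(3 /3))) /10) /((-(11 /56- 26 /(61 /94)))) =-1214388 /136193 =-8.92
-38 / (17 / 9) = -342 / 17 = -20.12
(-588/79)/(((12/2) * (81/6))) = -196/2133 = -0.09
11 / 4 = 2.75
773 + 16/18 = 6965/9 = 773.89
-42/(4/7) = -147/2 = -73.50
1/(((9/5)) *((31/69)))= 115/93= 1.24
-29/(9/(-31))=899/9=99.89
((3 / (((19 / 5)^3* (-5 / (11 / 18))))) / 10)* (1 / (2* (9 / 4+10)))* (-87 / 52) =0.00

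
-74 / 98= -37 / 49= -0.76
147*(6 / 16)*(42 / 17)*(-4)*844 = -7816284 / 17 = -459781.41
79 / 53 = 1.49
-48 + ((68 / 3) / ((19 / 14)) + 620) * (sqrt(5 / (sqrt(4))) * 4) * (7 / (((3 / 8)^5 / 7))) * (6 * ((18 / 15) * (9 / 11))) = -48 + 466172772352 * sqrt(10) / 9405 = 156742933.80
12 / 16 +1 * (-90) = -89.25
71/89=0.80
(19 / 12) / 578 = 19 / 6936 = 0.00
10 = 10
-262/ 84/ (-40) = 131/ 1680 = 0.08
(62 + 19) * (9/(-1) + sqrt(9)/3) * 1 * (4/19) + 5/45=-23309/171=-136.31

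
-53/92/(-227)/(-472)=-53/9857248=-0.00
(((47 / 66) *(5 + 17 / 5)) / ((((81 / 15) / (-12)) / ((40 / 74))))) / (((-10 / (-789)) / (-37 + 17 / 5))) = 38764096 / 2035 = 19048.70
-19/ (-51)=19/ 51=0.37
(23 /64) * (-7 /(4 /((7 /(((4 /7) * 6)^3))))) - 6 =-21620225 /3538944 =-6.11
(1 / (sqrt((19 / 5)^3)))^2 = 125 / 6859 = 0.02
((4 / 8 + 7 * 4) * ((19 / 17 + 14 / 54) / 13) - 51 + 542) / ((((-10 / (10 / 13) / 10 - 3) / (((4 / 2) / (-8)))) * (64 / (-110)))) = -270215825 / 5473728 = -49.37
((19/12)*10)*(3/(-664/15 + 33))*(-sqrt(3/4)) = 1425*sqrt(3)/676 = 3.65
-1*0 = 0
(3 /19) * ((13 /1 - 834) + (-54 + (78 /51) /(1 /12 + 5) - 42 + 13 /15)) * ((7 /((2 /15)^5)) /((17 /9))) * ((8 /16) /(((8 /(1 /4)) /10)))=-340763365884375 /171494912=-1987017.35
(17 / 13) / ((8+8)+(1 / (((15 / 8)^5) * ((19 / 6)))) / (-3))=245278125 / 3000198032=0.08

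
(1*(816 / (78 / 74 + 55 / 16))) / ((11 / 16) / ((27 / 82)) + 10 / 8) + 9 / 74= 7738677099 / 141868286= 54.55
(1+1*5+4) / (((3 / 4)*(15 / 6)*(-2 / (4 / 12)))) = -8 / 9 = -0.89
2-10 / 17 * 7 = -36 / 17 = -2.12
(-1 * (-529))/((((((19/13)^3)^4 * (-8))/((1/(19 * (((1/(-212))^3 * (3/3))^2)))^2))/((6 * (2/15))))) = -50789768720027103330017270970570345254223872/3995033428914420605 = -12713227466992265221703570.00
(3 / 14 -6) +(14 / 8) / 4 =-599 / 112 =-5.35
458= 458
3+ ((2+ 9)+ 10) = 24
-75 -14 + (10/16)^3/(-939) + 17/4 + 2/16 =-40685117/480768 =-84.63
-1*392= -392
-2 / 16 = -1 / 8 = -0.12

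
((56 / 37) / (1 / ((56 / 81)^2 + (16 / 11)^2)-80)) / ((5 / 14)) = -0.05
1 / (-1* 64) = -1 / 64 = -0.02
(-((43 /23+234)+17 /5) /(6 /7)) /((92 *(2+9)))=-0.28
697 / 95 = 7.34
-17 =-17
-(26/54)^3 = -2197/19683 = -0.11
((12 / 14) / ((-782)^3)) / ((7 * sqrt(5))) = -3 * sqrt(5) / 58580941580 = -0.00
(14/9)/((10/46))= 322/45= 7.16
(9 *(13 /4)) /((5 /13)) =1521 /20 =76.05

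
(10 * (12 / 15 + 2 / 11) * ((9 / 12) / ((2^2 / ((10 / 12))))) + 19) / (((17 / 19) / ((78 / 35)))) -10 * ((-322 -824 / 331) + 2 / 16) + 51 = 14496604051 / 4332790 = 3345.79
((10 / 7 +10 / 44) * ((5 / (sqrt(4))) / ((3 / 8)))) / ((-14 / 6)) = -2550 / 539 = -4.73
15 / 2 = 7.50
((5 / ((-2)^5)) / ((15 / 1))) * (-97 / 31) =97 / 2976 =0.03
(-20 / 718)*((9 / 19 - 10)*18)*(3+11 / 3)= 31.84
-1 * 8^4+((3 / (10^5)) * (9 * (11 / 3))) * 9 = -4095.99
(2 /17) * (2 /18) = 2 /153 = 0.01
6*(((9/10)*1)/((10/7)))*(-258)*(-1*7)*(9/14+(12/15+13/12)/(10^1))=28371357/5000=5674.27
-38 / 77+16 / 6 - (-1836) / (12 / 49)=1732309 / 231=7499.17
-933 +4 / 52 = -12128 / 13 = -932.92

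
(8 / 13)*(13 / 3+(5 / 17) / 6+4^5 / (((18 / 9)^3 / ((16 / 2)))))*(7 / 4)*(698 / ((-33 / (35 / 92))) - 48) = -6941170215 / 111826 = -62071.17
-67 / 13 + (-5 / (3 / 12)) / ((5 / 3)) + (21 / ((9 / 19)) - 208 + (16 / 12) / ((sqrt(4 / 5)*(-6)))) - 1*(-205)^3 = 335982823 / 39 - sqrt(5) / 9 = 8614943.93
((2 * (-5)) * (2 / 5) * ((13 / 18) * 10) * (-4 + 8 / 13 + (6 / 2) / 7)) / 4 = 1345 / 63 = 21.35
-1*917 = -917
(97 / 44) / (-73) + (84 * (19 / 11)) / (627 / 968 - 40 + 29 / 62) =-22484645 / 5977532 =-3.76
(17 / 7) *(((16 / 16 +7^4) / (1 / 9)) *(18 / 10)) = 3307554 / 35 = 94501.54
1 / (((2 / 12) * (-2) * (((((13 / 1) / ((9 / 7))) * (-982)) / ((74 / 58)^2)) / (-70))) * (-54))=6845 / 10736206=0.00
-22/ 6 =-11/ 3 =-3.67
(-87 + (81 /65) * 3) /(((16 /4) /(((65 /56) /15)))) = -451 /280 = -1.61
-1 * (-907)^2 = -822649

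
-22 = -22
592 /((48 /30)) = 370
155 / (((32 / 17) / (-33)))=-86955 / 32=-2717.34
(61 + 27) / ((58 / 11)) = 484 / 29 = 16.69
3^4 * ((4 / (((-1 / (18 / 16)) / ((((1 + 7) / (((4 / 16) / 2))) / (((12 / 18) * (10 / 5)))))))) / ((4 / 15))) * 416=-27293760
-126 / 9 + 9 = -5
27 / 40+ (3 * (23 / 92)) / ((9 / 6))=1.18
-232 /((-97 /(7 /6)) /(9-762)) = -203812 /97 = -2101.15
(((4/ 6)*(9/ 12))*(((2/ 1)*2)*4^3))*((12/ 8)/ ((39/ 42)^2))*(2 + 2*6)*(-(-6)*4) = 74818.65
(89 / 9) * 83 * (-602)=-4446974 / 9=-494108.22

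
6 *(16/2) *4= 192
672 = 672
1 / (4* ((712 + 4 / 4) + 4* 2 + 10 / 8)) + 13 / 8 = 37565 / 23112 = 1.63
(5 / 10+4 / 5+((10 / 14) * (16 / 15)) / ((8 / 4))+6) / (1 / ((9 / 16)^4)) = 3527631 / 4587520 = 0.77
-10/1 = -10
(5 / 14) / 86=5 / 1204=0.00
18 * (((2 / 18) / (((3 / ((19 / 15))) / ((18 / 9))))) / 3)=76 / 135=0.56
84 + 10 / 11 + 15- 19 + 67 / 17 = 15867 / 187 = 84.85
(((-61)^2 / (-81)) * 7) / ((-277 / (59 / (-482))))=-1536773 / 10814634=-0.14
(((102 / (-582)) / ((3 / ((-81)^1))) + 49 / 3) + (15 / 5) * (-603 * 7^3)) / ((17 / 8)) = -1444444696 / 4947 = -291983.97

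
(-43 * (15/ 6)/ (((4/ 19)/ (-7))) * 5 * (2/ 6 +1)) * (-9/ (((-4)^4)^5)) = -428925/ 2199023255552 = -0.00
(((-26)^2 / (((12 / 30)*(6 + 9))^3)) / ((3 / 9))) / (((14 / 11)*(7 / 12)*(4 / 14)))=1859 / 42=44.26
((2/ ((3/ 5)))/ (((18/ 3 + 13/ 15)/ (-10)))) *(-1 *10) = 5000/ 103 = 48.54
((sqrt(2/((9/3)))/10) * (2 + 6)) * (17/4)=2.78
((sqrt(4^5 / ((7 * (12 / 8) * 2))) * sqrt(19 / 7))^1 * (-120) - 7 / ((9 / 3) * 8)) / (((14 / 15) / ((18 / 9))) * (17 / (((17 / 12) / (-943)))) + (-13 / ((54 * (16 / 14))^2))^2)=0.26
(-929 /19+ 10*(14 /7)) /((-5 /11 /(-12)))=-72468 /95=-762.82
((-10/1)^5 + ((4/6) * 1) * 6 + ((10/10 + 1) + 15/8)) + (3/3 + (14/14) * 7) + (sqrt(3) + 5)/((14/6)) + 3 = -99978.24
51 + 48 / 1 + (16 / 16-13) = 87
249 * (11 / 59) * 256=11884.47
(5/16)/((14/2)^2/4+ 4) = 1/52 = 0.02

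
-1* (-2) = 2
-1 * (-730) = 730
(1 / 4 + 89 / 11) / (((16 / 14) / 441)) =1132929 / 352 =3218.55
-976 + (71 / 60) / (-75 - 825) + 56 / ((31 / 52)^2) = -42471716231 / 51894000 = -818.43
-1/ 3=-0.33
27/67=0.40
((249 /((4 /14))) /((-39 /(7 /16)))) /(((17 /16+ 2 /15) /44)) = -191730 /533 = -359.72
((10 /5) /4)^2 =1 /4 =0.25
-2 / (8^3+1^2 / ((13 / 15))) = -26 / 6671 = -0.00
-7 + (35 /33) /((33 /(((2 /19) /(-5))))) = -144851 /20691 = -7.00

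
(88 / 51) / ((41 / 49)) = 4312 / 2091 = 2.06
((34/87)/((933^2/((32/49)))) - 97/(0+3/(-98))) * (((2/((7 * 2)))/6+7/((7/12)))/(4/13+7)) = 7719513052069013/1480646948193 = 5213.61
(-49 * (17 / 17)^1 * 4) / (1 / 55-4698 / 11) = 10780 / 23489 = 0.46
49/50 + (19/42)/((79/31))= 1.16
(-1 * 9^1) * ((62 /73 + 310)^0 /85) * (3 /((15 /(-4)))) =36 /425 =0.08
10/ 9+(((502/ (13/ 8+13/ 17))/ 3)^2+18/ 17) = 79273189228/ 16160625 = 4905.33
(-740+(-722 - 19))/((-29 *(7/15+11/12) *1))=88860/2407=36.92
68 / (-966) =-34 / 483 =-0.07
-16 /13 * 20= -320 /13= -24.62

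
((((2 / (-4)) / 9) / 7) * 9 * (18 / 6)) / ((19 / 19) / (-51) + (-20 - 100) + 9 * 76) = -153 / 402682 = -0.00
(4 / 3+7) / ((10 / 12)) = 10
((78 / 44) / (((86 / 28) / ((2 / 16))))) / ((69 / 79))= 7189 / 87032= 0.08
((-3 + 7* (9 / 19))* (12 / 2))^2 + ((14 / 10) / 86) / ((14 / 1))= 1114921 / 310460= 3.59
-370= -370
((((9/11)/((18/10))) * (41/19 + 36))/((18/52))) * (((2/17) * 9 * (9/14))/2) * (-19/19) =-424125/24871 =-17.05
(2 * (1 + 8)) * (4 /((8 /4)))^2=72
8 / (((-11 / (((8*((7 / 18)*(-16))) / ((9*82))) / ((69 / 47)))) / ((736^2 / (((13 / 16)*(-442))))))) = -15869149184 / 314860689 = -50.40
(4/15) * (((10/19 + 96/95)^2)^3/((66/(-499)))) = -9666019701531008/363870485859375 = -26.56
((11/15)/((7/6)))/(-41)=-22/1435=-0.02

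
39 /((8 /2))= 39 /4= 9.75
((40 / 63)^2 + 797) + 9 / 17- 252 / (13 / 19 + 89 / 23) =49854509164 / 67135635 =742.59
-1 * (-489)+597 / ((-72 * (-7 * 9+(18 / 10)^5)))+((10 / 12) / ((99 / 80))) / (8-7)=5941376107 / 12128688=489.86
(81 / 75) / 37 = 27 / 925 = 0.03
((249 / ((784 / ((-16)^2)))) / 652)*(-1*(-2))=1992 / 7987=0.25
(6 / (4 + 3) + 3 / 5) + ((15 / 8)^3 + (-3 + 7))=215917 / 17920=12.05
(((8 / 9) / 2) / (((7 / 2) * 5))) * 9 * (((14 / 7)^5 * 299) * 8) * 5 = 612352 / 7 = 87478.86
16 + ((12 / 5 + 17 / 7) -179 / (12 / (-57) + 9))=2708 / 5845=0.46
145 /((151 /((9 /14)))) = 1305 /2114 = 0.62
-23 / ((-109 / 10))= 230 / 109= 2.11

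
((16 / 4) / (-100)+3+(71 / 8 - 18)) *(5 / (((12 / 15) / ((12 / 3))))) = -1233 / 8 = -154.12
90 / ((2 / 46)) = 2070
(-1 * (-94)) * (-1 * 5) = -470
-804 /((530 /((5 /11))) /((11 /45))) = -134 /795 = -0.17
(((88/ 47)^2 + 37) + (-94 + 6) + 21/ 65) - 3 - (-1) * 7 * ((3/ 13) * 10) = -4884391/ 143585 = -34.02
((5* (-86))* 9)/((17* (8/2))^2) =-1935/2312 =-0.84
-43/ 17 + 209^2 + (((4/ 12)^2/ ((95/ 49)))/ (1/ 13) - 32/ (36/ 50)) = 634231399/ 14535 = 43634.77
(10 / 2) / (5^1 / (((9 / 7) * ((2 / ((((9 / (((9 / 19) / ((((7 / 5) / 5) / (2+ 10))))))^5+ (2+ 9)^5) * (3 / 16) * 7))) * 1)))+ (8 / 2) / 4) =233280000000000 / 19176391265173998757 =0.00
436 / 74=218 / 37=5.89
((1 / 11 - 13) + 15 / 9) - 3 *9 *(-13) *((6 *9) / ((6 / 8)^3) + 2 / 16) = 11869607 / 264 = 44960.63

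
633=633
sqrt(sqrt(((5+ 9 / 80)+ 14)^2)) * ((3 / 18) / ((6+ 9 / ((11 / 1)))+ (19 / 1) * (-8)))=-0.01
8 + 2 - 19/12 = 101/12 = 8.42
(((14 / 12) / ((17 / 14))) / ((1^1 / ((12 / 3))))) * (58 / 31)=11368 / 1581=7.19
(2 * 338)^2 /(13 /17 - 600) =-7768592 /10187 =-762.60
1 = 1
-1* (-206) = 206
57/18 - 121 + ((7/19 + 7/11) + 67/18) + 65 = -90488/1881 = -48.11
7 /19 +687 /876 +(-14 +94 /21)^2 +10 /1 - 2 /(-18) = 101.97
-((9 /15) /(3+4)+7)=-248 /35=-7.09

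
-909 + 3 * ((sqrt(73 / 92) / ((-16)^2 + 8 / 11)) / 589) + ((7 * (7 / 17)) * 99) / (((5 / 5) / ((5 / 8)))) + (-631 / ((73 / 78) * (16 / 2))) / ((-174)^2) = -36603505553 / 50096688 + 33 * sqrt(1679) / 76513456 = -730.66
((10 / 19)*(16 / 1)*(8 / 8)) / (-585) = -32 / 2223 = -0.01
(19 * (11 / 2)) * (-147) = -15361.50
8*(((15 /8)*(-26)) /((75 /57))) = -1482 /5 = -296.40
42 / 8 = 21 / 4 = 5.25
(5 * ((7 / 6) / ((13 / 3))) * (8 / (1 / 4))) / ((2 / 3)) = 840 / 13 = 64.62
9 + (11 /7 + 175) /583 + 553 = 2294758 /4081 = 562.30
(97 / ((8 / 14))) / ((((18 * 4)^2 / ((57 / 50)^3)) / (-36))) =-13971783 / 8000000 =-1.75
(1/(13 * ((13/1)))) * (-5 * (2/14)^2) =-0.00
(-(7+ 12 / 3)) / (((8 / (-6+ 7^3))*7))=-66.20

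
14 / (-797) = -14 / 797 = -0.02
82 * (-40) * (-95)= 311600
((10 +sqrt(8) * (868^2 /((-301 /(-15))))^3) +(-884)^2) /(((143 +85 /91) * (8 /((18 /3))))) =35556703 /8732 +95736910677303168000 * sqrt(2) /173563781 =780073108722.47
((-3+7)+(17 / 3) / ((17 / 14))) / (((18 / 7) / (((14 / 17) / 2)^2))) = 4459 / 7803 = 0.57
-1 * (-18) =18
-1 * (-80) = 80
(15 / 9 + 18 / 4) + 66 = 433 / 6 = 72.17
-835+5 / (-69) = -57620 / 69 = -835.07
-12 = -12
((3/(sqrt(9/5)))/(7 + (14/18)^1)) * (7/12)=0.17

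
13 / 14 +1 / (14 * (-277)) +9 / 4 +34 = 288355 / 7756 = 37.18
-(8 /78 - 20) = 776 /39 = 19.90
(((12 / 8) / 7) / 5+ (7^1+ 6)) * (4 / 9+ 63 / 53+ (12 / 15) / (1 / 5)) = 2453231 / 33390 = 73.47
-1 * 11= -11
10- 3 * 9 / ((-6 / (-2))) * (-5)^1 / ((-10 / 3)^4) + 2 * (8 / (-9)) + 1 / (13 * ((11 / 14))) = 22354223 / 2574000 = 8.68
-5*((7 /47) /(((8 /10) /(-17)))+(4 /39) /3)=344315 /21996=15.65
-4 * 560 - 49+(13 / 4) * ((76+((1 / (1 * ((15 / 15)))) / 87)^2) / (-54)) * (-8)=-460308722 / 204363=-2252.41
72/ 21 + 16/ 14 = 32/ 7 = 4.57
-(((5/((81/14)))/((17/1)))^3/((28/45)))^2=-3751562500/84162499067261169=-0.00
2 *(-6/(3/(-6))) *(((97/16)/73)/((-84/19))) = -1843/4088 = -0.45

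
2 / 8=1 / 4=0.25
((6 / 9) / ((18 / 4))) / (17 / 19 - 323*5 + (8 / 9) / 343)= -6517 / 71003973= -0.00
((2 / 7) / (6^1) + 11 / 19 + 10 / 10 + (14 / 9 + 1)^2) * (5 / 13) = 33800 / 10773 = 3.14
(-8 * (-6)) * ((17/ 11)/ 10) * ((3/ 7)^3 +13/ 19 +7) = 20641128/ 358435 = 57.59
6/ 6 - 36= -35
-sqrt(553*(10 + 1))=-sqrt(6083)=-77.99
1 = 1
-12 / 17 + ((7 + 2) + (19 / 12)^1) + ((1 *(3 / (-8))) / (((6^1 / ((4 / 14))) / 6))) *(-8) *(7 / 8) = 542 / 51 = 10.63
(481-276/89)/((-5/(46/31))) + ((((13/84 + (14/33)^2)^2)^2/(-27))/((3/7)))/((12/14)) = -16775348754979630607135587/118278426533361726804480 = -141.83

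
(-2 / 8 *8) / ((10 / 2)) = -2 / 5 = -0.40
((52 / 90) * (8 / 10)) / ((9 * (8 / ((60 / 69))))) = 52 / 9315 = 0.01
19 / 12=1.58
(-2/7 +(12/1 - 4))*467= 25218/7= 3602.57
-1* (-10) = 10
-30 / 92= -0.33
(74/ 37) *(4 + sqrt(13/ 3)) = 12.16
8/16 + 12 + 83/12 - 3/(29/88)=3589/348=10.31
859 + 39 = 898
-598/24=-299/12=-24.92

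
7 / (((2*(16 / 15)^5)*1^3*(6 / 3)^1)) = 5315625 / 4194304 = 1.27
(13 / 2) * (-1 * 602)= -3913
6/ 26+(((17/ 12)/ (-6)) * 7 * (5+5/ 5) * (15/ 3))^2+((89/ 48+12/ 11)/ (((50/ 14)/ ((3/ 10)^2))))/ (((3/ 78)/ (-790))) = 240499873/ 257400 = 934.34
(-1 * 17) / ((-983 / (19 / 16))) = 323 / 15728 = 0.02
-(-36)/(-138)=-6/23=-0.26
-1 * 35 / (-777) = 5 / 111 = 0.05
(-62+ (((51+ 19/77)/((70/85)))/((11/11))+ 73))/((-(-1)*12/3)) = 19735/1078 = 18.31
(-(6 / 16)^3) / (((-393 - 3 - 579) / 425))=153 / 6656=0.02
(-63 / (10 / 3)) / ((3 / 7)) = -441 / 10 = -44.10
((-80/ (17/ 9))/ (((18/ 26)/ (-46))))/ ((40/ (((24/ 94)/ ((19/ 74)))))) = 1062048/ 15181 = 69.96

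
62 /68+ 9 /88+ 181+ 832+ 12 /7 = 10636707 /10472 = 1015.73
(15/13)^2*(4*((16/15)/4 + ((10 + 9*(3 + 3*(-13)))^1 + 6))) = -276960/169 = -1638.82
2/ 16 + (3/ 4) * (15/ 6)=2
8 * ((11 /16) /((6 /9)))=33 /4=8.25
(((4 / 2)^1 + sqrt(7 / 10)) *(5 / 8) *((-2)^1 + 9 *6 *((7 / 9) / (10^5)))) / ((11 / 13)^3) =-19968533 / 4840000 - 19968533 *sqrt(70) / 96800000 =-5.85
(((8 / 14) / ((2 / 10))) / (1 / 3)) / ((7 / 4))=240 / 49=4.90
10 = 10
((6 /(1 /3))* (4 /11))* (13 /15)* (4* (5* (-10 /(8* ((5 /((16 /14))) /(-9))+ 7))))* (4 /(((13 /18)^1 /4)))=-622080 /77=-8078.96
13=13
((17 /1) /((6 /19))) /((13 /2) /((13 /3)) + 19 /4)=646 /75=8.61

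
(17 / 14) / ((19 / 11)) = 187 / 266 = 0.70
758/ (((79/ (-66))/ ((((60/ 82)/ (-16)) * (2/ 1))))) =187605/ 3239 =57.92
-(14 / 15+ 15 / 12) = -131 / 60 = -2.18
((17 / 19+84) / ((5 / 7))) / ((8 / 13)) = 193.14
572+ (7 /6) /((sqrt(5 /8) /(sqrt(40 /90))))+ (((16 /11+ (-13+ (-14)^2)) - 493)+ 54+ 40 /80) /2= 14 * sqrt(10) /45+ 19579 /44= 445.96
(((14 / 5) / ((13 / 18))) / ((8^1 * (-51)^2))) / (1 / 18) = 63 / 18785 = 0.00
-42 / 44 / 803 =-0.00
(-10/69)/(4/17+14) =-85/8349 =-0.01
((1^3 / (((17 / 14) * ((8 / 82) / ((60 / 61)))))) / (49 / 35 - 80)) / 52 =-7175 / 3532022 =-0.00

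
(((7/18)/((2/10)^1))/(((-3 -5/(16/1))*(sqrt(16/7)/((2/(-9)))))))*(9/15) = 28*sqrt(7)/1431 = 0.05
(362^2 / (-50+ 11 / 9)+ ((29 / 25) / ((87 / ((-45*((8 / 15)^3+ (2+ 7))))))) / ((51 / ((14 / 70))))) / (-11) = 1691709696893 / 6926596875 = 244.23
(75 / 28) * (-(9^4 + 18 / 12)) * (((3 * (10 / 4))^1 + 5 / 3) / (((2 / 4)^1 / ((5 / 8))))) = -12890625 / 64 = -201416.02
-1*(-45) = 45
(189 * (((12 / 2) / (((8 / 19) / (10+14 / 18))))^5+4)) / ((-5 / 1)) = -3230072317015.83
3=3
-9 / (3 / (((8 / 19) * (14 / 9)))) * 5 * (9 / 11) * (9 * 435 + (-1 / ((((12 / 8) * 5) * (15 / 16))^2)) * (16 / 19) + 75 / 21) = -422145864992 / 13402125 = -31498.43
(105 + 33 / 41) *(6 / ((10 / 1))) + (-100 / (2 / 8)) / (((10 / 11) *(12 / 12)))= -376.52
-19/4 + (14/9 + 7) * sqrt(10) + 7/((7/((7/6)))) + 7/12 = 24.06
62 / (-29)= -62 / 29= -2.14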